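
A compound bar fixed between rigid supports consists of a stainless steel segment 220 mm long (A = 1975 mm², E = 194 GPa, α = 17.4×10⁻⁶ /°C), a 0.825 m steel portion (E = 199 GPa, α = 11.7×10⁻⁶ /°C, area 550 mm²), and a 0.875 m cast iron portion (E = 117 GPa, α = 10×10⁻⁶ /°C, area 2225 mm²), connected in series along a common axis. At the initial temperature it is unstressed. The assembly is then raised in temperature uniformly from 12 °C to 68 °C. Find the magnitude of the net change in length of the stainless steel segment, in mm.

|ΔL| ≈ 0.152 mm

If the supports were absent, the total length change would be Σ αᵢΔT Lᵢ = 17.4×10⁻⁶×56×220 + 11.7×10⁻⁶×56×825 + 10×10⁻⁶×56×875 = 1.245 mm.
Since the ends are fixed, an axial force P builds up, equal in every segment, with P · Σ Lᵢ/(AᵢEᵢ) = δ_free.
The series flexibility is Σ Lᵢ/(AᵢEᵢ) = 220/(1975×194×10³) + 825/(550×199×10³) + 875/(2225×117×10³) = 1.147×10⁻⁵ mm/N.
So P = 1.245 / 1.147×10⁻⁵ = 108.5 kN, compressive.
For the stainless steel segment, free thermal change = 17.4×10⁻⁶×56×220 = 0.2144 mm and elastic change from P = 108500×220/(1975×194×10³) = 0.0623 mm; these oppose, so the net change is 0.152 mm (segment lengthens).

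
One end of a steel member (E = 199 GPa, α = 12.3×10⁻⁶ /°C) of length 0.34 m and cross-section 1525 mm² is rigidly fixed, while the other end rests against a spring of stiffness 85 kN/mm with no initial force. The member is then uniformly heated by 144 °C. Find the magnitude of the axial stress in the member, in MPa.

The unrestrained thermal change is αΔT L = 12.3×10⁻⁶ × 144 × 340 = 0.6022 mm.
With a force P in the spring, the elastic change of the member is PL/(AE) and that of the spring is P/k; compatibility requires their sum to equal δ_free.
So P = δ_free / [L/(AE) + 1/k] = 0.6022 / [ 340/(1525×199×10³) + 1/(85×10³) ].
P = 0.6022 / 1.289×10⁻⁵ = 46740 N.
σ = P/A = 46740/1525 = 30.65 MPa.

σ ≈ 30.6 MPa (compressive)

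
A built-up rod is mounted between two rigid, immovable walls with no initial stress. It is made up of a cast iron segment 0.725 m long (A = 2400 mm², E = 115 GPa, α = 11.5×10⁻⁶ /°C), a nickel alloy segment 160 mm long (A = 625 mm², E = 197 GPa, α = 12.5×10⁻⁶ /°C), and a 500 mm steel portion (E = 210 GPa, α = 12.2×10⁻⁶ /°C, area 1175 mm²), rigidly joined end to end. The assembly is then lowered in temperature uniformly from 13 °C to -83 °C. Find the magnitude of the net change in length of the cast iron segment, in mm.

If the supports were absent, the total length change would be Σ αᵢΔT Lᵢ = 11.5×10⁻⁶×96×725 + 12.5×10⁻⁶×96×160 + 12.2×10⁻⁶×96×500 = 1.578 mm.
Since the ends are fixed, an axial force P builds up, equal in every segment, with P · Σ Lᵢ/(AᵢEᵢ) = δ_free.
The series flexibility is Σ Lᵢ/(AᵢEᵢ) = 725/(2400×115×10³) + 160/(625×197×10³) + 500/(1175×210×10³) = 5.953×10⁻⁶ mm/N.
So P = 1.578 / 5.953×10⁻⁶ = 265.1 kN, tensile.
For the cast iron segment, free thermal change = 11.5×10⁻⁶×96×725 = 0.8004 mm and elastic change from P = 265100×725/(2400×115×10³) = 0.6963 mm; these oppose, so the net change is 0.104 mm (segment shortens).

|ΔL| ≈ 0.104 mm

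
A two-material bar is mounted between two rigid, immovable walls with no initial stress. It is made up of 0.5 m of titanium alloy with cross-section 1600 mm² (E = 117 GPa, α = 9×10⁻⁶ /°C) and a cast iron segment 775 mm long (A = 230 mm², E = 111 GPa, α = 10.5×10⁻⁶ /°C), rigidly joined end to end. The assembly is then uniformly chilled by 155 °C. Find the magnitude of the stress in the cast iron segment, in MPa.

σ ≈ 258 MPa (tensile)

With the walls removed the bar would change length by δ_free = Σ αᵢΔT Lᵢ = 9×10⁻⁶×155×500 + 10.5×10⁻⁶×155×775 = 1.959 mm.
The walls prevent any net length change, so an axial force P (same in every segment) develops. Compatibility: P · Σ Lᵢ/(AᵢEᵢ) = δ_free.
Σ Lᵢ/(AᵢEᵢ) = 500/(1600×117×10³) + 775/(230×111×10³) = 3.303×10⁻⁵ mm/N.
So P = 1.959 / 3.303×10⁻⁵ = 59.31 kN, tensile.
σ_{cast iron} = P / A = 59310 / 230 = 257.9 MPa.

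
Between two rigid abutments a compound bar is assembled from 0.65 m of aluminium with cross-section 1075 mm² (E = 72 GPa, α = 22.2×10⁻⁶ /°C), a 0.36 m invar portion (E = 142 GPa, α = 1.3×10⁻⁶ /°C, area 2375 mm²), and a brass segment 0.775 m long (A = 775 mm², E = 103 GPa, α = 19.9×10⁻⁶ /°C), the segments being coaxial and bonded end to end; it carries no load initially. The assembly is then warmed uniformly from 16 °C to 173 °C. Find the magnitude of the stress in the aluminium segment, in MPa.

σ ≈ 231 MPa (compressive)

Free thermal expansion of the whole bar: Σ αᵢΔT Lᵢ = 22.2×10⁻⁶×157×650 + 1.3×10⁻⁶×157×360 + 19.9×10⁻⁶×157×775 = 4.76 mm.
Since the ends are fixed, an axial force P builds up, equal in every segment, with P · Σ Lᵢ/(AᵢEᵢ) = δ_free.
The series flexibility is Σ Lᵢ/(AᵢEᵢ) = 650/(1075×72×10³) + 360/(2375×142×10³) + 775/(775×103×10³) = 1.917×10⁻⁵ mm/N.
So P = 4.76 / 1.917×10⁻⁵ = 248.3 kN, compressive.
σ_{aluminium} = P / A = 248300 / 1075 = 230.9 MPa.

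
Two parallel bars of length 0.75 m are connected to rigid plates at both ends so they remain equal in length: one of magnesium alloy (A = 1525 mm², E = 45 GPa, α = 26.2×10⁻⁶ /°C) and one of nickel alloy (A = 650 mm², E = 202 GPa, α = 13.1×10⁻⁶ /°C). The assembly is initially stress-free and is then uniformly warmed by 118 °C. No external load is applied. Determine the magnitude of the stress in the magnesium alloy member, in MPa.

Equilibrium of a rigid end plate with no external load gives equal and opposite internal forces ±P in the two members. Since α_{magnesium alloy} > α_{nickel alloy}, heating drives the magnesium alloy into compression and the nickel alloy into tension.
Equating the net (thermal + elastic) strains gives |α₁ − α₂|·ΔT = P·[1/(A₁E₁) + 1/(A₂E₂)].
|α₁ − α₂|·ΔT = 13.1×10⁻⁶ × 118 = 0.001546.
1/(A₁E₁) + 1/(A₂E₂) = 1/(1525×45×10³) + 1/(650×202×10³) = 2.219×10⁻⁸ N⁻¹.
So P = 0.001546 / 2.219×10⁻⁸ = 69.67 kN.
σ_{magnesium alloy} = P/A₁ = 69670/1525 = 45.68 MPa, compressive.

σ ≈ 45.7 MPa (compressive)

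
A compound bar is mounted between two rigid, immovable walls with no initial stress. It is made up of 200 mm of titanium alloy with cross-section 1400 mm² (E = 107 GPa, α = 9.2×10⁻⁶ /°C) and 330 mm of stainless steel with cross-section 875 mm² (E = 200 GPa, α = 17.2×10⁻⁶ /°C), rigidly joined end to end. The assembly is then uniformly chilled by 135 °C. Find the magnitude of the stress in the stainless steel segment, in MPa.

σ ≈ 360 MPa (tensile)

Free thermal contraction of the whole bar: Σ αᵢΔT Lᵢ = 9.2×10⁻⁶×135×200 + 17.2×10⁻⁶×135×330 = 1.015 mm.
The walls prevent any net length change, so an axial force P (same in every segment) develops. Compatibility: P · Σ Lᵢ/(AᵢEᵢ) = δ_free.
Σ Lᵢ/(AᵢEᵢ) = 200/(1400×107×10³) + 330/(875×200×10³) = 3.221×10⁻⁶ mm/N.
Hence P = δ_free / Σ(L/AE) = 1.015/3.221×10⁻⁶ = 315 kN (tensile).
σ_{stainless steel} = P / A = 315000 / 875 = 360 MPa.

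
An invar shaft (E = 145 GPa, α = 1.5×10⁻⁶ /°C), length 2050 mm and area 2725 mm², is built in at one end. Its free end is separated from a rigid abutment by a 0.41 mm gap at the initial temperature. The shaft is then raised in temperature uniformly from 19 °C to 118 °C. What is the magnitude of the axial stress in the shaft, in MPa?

If the wall were absent the shaft would grow by αΔT L = 1.5×10⁻⁶ × 99 × 2050 = 0.3044 mm.
Since δ_free = 0.304 mm is less than the 0.41 mm gap, the shaft never touches the wall. No axial force develops.

σ ≈ 0 MPa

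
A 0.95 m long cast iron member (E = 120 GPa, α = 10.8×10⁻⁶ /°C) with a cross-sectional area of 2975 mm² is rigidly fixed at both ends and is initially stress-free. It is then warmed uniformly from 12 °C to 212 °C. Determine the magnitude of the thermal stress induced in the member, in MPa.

σ ≈ 259 MPa (compressive)

With length fixed, the mechanical strain must cancel the thermal strain αΔT = 10.8×10⁻⁶ × 200 = 2160×10⁻⁶.
The stress required to suppress this strain is σ = Eε = 120×10³ × 2160×10⁻⁶ = 259.2 MPa, compressive since the member is trying to expand.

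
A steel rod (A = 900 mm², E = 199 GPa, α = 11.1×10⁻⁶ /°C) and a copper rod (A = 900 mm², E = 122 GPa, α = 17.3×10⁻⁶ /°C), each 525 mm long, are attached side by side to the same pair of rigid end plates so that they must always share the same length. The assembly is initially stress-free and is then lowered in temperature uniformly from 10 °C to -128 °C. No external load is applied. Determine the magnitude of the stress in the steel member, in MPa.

σ ≈ 64.7 MPa (compressive)

Equilibrium of a rigid end plate with no external load gives equal and opposite internal forces ±P in the two members. Since α_{copper} > α_{steel}, cooling drives the copper into tension and the steel into compression.
Setting the final lengths equal and cancelling L: (α₁ − α₂)ΔT = P/(A₁E₁) + P/(A₂E₂).
|α₁ − α₂|·ΔT = 6.2×10⁻⁶ × 138 = 0.0008556.
1/(A₁E₁) + 1/(A₂E₂) = 1/(900×199×10³) + 1/(900×122×10³) = 1.469×10⁻⁸ N⁻¹.
So P = 0.0008556 / 1.469×10⁻⁸ = 58.24 kN.
σ_{steel} = P/A₁ = 58240/900 = 64.71 MPa, compressive.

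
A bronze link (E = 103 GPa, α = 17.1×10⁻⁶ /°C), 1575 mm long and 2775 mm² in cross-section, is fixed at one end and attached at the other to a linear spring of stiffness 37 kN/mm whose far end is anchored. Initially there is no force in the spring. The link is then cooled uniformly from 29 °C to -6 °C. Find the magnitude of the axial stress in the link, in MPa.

σ ≈ 10.4 MPa (tensile)

If the spring were absent the link would shorten by αΔT L = 17.1×10⁻⁶ × 35 × 1575 = 0.9426 mm.
Let P be the tensile force in the spring. The link extends elastically by PL/(AE) and the spring stretches by P/k; together these equal δ_free.
P [ L/(AE) + 1/k ] = δ_free → P [ 1575/(2775×103×10³) + 1/(37×10³) ] = 0.9426.
P = 0.9426 / 3.254×10⁻⁵ = 28970 N.
σ = P/A = 28970/2775 = 10.44 MPa.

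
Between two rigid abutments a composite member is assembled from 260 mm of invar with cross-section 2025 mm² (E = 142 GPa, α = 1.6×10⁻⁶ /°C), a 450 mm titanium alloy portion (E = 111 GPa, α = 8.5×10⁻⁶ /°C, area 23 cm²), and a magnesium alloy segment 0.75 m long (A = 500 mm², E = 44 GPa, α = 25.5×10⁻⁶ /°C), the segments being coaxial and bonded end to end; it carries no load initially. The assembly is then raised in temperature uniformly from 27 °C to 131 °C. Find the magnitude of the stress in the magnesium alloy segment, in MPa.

σ ≈ 132 MPa (compressive)

With the walls removed the bar would change length by δ_free = Σ αᵢΔT Lᵢ = 1.6×10⁻⁶×104×260 + 8.5×10⁻⁶×104×450 + 25.5×10⁻⁶×104×750 = 2.43 mm.
Since the ends are fixed, an axial force P builds up, equal in every segment, with P · Σ Lᵢ/(AᵢEᵢ) = δ_free.
The series flexibility is Σ Lᵢ/(AᵢEᵢ) = 260/(2025×142×10³) + 450/(2300×111×10³) + 750/(500×44×10³) = 3.676×10⁻⁵ mm/N.
So P = 2.43 / 3.676×10⁻⁵ = 66.11 kN, compressive.
σ_{magnesium alloy} = P / A = 66110 / 500 = 132.2 MPa.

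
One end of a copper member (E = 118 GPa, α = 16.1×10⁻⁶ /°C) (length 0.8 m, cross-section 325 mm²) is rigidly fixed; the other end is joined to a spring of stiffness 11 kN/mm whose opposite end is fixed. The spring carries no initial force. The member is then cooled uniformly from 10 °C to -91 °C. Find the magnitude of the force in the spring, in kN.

P ≈ 11.6 kN

Free thermal contraction: δ_free = αΔT L = 16.1×10⁻⁶ × 101 × 800 = 1.301 mm.
With a force P in the spring, the elastic change of the member is PL/(AE) and that of the spring is P/k; compatibility requires their sum to equal δ_free.
P [ L/(AE) + 1/k ] = δ_free → P [ 800/(325×118×10³) + 1/(11×10³) ] = 1.301.
P = 1.301 / 0.0001118 = 11640 N.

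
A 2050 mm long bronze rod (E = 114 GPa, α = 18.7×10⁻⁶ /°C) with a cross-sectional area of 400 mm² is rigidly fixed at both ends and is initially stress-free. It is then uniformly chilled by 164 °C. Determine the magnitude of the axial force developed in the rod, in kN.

With zero net strain, σ = E·αΔT = 114 GPa × 18.7×10⁻⁶ × 164 = 349.6 MPa.
Axial force P = σA = 349.6 × 400 = 139800 N = 139.8 kN, tensile.

P ≈ 140 kN (tensile)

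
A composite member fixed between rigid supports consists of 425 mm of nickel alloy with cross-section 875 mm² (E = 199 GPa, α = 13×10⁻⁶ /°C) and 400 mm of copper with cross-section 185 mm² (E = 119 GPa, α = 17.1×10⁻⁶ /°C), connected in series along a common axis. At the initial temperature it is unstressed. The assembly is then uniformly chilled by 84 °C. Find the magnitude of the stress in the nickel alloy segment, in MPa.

With the walls removed the bar would change length by δ_free = Σ αᵢΔT Lᵢ = 13×10⁻⁶×84×425 + 17.1×10⁻⁶×84×400 = 1.039 mm.
The rigid supports impose zero overall length change; the single axial force P common to all segments must satisfy P Σ Lᵢ/(AᵢEᵢ) = δ_free.
The series flexibility is Σ Lᵢ/(AᵢEᵢ) = 425/(875×199×10³) + 400/(185×119×10³) = 2.061×10⁻⁵ mm/N.
So P = 1.039 / 2.061×10⁻⁵ = 50.4 kN, tensile.
σ_{nickel alloy} = P / A = 50400 / 875 = 57.59 MPa.

σ ≈ 57.6 MPa (tensile)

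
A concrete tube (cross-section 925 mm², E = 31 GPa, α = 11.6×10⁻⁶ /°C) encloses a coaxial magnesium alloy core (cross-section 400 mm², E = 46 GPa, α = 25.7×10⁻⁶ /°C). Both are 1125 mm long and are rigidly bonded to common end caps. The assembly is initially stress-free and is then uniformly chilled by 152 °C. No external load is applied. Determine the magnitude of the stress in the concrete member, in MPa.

The magnesium alloy has the larger α, so on cooling it would change length more than the concrete if both were free. The rigid plates force a common final length, so the magnesium alloy is put into tension and the concrete into compression, with equal and opposite forces P (no external load).
Setting the final lengths equal and cancelling L: (α₁ − α₂)ΔT = P/(A₁E₁) + P/(A₂E₂).
|α₁ − α₂|·ΔT = 14.1×10⁻⁶ × 152 = 0.002143.
1/(A₁E₁) + 1/(A₂E₂) = 1/(925×31×10³) + 1/(400×46×10³) = 8.922×10⁻⁸ N⁻¹.
So P = 0.002143 / 8.922×10⁻⁸ = 24.02 kN.
σ_{concrete} = P/A₁ = 24020/925 = 25.97 MPa, compressive.

σ ≈ 26 MPa (compressive)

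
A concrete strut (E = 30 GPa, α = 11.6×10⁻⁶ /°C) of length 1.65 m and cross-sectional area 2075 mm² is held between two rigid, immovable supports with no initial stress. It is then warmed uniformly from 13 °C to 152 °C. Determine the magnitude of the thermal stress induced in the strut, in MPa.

σ ≈ 48.4 MPa (compressive)

Because both ends are immovable the net strain is zero, and the suppressed thermal strain is αΔT = 11.6×10⁻⁶ × 139 = 1612.4×10⁻⁶.
The stress required to suppress this strain is σ = Eε = 30×10³ × 1612.4×10⁻⁶ = 48.37 MPa, compressive since the strut is trying to expand.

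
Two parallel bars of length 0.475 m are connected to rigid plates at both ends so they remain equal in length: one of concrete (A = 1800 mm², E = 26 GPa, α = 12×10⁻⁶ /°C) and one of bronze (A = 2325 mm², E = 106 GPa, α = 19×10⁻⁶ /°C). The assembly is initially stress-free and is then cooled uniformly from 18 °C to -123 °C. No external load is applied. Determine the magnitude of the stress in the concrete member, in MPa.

Equilibrium of a rigid end plate with no external load gives equal and opposite internal forces ±P in the two members. Since α_{bronze} > α_{concrete}, cooling drives the bronze into tension and the concrete into compression.
Equating the net (thermal + elastic) strains gives |α₁ − α₂|·ΔT = P·[1/(A₁E₁) + 1/(A₂E₂)].
|α₁ − α₂|·ΔT = 7×10⁻⁶ × 141 = 0.000987.
1/(A₁E₁) + 1/(A₂E₂) = 1/(1800×26×10³) + 1/(2325×106×10³) = 2.543×10⁻⁸ N⁻¹.
P = 0.000987 / 2.543×10⁻⁸ = 38820 N = 38.82 kN.
σ_{concrete} = P/A₁ = 38820/1800 = 21.57 MPa, compressive.

σ ≈ 21.6 MPa (compressive)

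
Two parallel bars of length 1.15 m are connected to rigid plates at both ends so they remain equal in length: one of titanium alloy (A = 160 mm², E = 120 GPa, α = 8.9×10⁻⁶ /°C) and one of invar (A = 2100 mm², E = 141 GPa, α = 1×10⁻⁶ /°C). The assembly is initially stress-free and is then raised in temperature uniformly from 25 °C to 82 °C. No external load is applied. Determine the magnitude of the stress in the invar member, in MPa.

σ ≈ 3.87 MPa (tensile)

Equilibrium of a rigid end plate with no external load gives equal and opposite internal forces ±P in the two members. Since α_{titanium alloy} > α_{invar}, heating drives the titanium alloy into compression and the invar into tension.
Setting the final lengths equal and cancelling L: (α₁ − α₂)ΔT = P/(A₁E₁) + P/(A₂E₂).
|α₁ − α₂|·ΔT = 7.9×10⁻⁶ × 57 = 0.0004503.
1/(A₁E₁) + 1/(A₂E₂) = 1/(160×120×10³) + 1/(2100×141×10³) = 5.546×10⁻⁸ N⁻¹.
So P = 0.0004503 / 5.546×10⁻⁸ = 8.119 kN.
σ_{invar} = P/A₂ = 8119/2100 = 3.866 MPa, tensile.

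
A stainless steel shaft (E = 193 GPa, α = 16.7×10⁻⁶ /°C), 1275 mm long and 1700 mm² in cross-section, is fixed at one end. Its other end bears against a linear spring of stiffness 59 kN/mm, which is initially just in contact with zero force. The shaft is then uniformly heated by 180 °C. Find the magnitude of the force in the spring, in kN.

The unrestrained thermal change is αΔT L = 16.7×10⁻⁶ × 180 × 1275 = 3.833 mm.
Let P be the compressive force at the spring. The shaft shortens elastically by PL/(AE) and the spring compresses by P/k; together these equal δ_free.
P [ L/(AE) + 1/k ] = δ_free → P [ 1275/(1700×193×10³) + 1/(59×10³) ] = 3.833.
P = 3.833 / 2.084×10⁻⁵ = 184000 N.

P ≈ 184 kN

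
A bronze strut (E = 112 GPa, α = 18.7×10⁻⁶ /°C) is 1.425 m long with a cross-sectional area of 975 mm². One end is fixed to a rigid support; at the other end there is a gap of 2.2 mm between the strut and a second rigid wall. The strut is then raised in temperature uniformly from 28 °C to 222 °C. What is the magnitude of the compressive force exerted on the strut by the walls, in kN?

P ≈ 228 kN

If the wall were absent the strut would grow by αΔT L = 18.7×10⁻⁶ × 194 × 1425 = 5.17 mm.
This exceeds the 2.2 mm gap, so the wall pushes back. The portion of expansion that must be recovered elastically is δ_free − gap = 5.17 − 2.2 = 2.97 mm.
Compatibility: PL/(AE) = 2.97 mm, so σ = P/A = E × (2.97/1425) = 233.4 MPa.
Force on the wall = σA = 233.4 × 975 mm² = 227.6 kN.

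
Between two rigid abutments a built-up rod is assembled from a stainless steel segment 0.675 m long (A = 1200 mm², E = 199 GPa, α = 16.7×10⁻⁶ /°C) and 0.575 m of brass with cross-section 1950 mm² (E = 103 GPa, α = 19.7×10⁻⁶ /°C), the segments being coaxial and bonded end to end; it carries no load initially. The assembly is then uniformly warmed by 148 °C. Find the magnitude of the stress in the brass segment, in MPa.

σ ≈ 301 MPa (compressive)

With the walls removed the bar would change length by δ_free = Σ αᵢΔT Lᵢ = 16.7×10⁻⁶×148×675 + 19.7×10⁻⁶×148×575 = 3.345 mm.
The rigid supports impose zero overall length change; the single axial force P common to all segments must satisfy P Σ Lᵢ/(AᵢEᵢ) = δ_free.
The series flexibility is Σ Lᵢ/(AᵢEᵢ) = 675/(1200×199×10³) + 575/(1950×103×10³) = 5.689×10⁻⁶ mm/N.
So P = 3.345 / 5.689×10⁻⁶ = 587.9 kN, compressive.
σ_{brass} = P / A = 587900 / 1950 = 301.5 MPa.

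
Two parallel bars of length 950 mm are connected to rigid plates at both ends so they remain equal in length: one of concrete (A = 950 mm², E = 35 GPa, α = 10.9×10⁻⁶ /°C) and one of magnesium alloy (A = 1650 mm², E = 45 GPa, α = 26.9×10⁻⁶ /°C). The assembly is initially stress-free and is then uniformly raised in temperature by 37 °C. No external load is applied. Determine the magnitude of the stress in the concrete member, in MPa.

σ ≈ 14.3 MPa (tensile)

Equilibrium of a rigid end plate with no external load gives equal and opposite internal forces ±P in the two members. Since α_{magnesium alloy} > α_{concrete}, heating drives the magnesium alloy into compression and the concrete into tension.
Setting the final lengths equal and cancelling L: (α₁ − α₂)ΔT = P/(A₁E₁) + P/(A₂E₂).
|α₁ − α₂|·ΔT = 16×10⁻⁶ × 37 = 0.000592.
1/(A₁E₁) + 1/(A₂E₂) = 1/(950×35×10³) + 1/(1650×45×10³) = 4.354×10⁻⁸ N⁻¹.
So P = 0.000592 / 4.354×10⁻⁸ = 13.6 kN.
σ_{concrete} = P/A₁ = 13600/950 = 14.31 MPa, tensile.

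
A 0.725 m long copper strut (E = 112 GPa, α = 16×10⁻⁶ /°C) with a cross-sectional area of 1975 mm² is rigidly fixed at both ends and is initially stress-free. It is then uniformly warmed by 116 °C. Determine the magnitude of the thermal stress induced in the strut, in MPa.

σ ≈ 208 MPa (compressive)

With length fixed, the mechanical strain must cancel the thermal strain αΔT = 16×10⁻⁶ × 116 = 1856×10⁻⁶.
σ = EαΔT = 112×10³ × 16×10⁻⁶ × 116 = 207.9 MPa (compressive; the strut is trying to expand).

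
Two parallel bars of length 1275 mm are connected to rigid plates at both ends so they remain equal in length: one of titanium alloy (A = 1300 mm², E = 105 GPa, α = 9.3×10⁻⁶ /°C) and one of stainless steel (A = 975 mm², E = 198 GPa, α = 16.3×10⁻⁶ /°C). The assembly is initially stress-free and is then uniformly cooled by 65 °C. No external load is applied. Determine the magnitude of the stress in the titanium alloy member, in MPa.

Equilibrium of a rigid end plate with no external load gives equal and opposite internal forces ±P in the two members. Since α_{stainless steel} > α_{titanium alloy}, cooling drives the stainless steel into tension and the titanium alloy into compression.
Equating the net (thermal + elastic) strains gives |α₁ − α₂|·ΔT = P·[1/(A₁E₁) + 1/(A₂E₂)].
|α₁ − α₂|·ΔT = 7×10⁻⁶ × 65 = 0.000455.
1/(A₁E₁) + 1/(A₂E₂) = 1/(1300×105×10³) + 1/(975×198×10³) = 1.251×10⁻⁸ N⁻¹.
So P = 0.000455 / 1.251×10⁻⁸ = 36.38 kN.
σ_{titanium alloy} = P/A₁ = 36380/1300 = 27.99 MPa, compressive.

σ ≈ 28 MPa (compressive)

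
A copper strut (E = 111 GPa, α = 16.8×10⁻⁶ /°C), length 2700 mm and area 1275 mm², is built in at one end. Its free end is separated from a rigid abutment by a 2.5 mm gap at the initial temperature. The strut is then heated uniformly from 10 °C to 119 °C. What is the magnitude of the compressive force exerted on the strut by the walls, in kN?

P ≈ 128 kN

Free thermal elongation = αΔT L = 16.8×10⁻⁶ × 109 × 2700 = 4.944 mm.
The gap closes (δ_free > 2.5 mm) and the wall then resists a further 4.944 − 2.5 = 2.444 mm of expansion.
Compatibility: PL/(AE) = 2.444 mm, so σ = P/A = E × (2.444/2700) = 100.5 MPa.
Force on the wall = σA = 100.5 × 1275 mm² = 128.1 kN.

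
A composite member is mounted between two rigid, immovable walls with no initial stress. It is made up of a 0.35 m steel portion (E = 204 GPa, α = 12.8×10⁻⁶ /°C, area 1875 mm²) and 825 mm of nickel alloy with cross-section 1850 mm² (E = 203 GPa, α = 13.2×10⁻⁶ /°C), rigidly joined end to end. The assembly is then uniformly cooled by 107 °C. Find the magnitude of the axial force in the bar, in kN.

P ≈ 528 kN (tensile)

If the supports were absent, the total length change would be Σ αᵢΔT Lᵢ = 12.8×10⁻⁶×107×350 + 13.2×10⁻⁶×107×825 = 1.645 mm.
Since the ends are fixed, an axial force P builds up, equal in every segment, with P · Σ Lᵢ/(AᵢEᵢ) = δ_free.
Σ Lᵢ/(AᵢEᵢ) = 350/(1875×204×10³) + 825/(1850×203×10³) = 3.112×10⁻⁶ mm/N.
So P = 1.645 / 3.112×10⁻⁶ = 528.5 kN, tensile.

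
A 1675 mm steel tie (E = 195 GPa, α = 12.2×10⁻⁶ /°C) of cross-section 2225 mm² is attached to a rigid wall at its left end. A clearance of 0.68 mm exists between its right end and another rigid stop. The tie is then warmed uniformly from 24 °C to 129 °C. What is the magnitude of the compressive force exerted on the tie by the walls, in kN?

Unrestrained expansion: δ_free = αΔT L = 12.2×10⁻⁶ × 105 × 1675 = 2.146 mm.
This exceeds the 0.68 mm gap, so the wall pushes back. The portion of expansion that must be recovered elastically is δ_free − gap = 2.146 − 0.68 = 1.466 mm.
That suppressed elongation corresponds to σ = E·Δ/L = 195×10³ × 1.466/1675 = 170.6 MPa.
Force on the wall = σA = 170.6 × 2225 mm² = 379.7 kN.

P ≈ 380 kN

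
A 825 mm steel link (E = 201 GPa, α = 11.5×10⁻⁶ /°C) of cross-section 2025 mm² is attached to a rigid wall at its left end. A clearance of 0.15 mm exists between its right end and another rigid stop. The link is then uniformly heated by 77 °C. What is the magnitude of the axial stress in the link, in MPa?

Free thermal elongation = αΔT L = 11.5×10⁻⁶ × 77 × 825 = 0.7305 mm.
This exceeds the 0.15 mm gap, so the wall pushes back. The portion of expansion that must be recovered elastically is δ_free − gap = 0.7305 − 0.15 = 0.5805 mm.
Compatibility: PL/(AE) = 0.5805 mm, so σ = P/A = E × (0.5805/825) = 141.4 MPa.

σ ≈ 141 MPa (compressive)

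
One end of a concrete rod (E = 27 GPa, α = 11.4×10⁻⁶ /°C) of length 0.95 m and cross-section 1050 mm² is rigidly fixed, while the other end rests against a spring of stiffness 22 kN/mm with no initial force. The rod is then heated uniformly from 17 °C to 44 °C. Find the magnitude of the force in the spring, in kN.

P ≈ 3.7 kN

If the spring were absent the rod would lengthen by αΔT L = 11.4×10⁻⁶ × 27 × 950 = 0.2924 mm.
With a force P in the spring, the elastic change of the rod is PL/(AE) and that of the spring is P/k; compatibility requires their sum to equal δ_free.
So P = δ_free / [L/(AE) + 1/k] = 0.2924 / [ 950/(1050×27×10³) + 1/(22×10³) ].
P = 0.2924 / 7.896×10⁻⁵ = 3703 N.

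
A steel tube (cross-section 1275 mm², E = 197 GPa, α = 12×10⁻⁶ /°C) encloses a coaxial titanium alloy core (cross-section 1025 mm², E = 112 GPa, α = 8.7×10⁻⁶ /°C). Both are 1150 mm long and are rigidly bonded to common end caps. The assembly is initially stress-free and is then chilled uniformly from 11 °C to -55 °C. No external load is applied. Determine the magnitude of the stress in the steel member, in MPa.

The steel has the larger α, so on cooling it would change length more than the titanium alloy if both were free. The rigid plates force a common final length, so the steel is put into tension and the titanium alloy into compression, with equal and opposite forces P (no external load).
Equating the net (thermal + elastic) strains gives |α₁ − α₂|·ΔT = P·[1/(A₁E₁) + 1/(A₂E₂)].
|α₁ − α₂|·ΔT = 3.3×10⁻⁶ × 66 = 0.0002178.
1/(A₁E₁) + 1/(A₂E₂) = 1/(1275×197×10³) + 1/(1025×112×10³) = 1.269×10⁻⁸ N⁻¹.
So P = 0.0002178 / 1.269×10⁻⁸ = 17.16 kN.
σ_{steel} = P/A₁ = 17160/1275 = 13.46 MPa, tensile.

σ ≈ 13.5 MPa (tensile)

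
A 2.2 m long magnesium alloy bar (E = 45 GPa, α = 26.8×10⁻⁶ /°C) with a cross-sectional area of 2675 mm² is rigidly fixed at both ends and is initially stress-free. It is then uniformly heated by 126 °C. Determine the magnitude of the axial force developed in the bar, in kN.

The ends cannot move, so σ = EαΔT = 45×10³ × 26.8×10⁻⁶ × 126 = 152 MPa.
Then P = σA = 152 × 2675 mm² = 406.5 kN, compressive.

P ≈ 406 kN (compressive)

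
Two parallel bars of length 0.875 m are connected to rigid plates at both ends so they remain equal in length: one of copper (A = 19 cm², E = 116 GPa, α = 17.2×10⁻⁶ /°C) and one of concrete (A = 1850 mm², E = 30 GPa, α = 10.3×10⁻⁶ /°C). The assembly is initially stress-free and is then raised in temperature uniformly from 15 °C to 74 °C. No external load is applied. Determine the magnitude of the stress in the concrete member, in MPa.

σ ≈ 9.76 MPa (tensile)

Equilibrium of a rigid end plate with no external load gives equal and opposite internal forces ±P in the two members. Since α_{copper} > α_{concrete}, heating drives the copper into compression and the concrete into tension.
Setting the final lengths equal and cancelling L: (α₁ − α₂)ΔT = P/(A₁E₁) + P/(A₂E₂).
|α₁ − α₂|·ΔT = 6.9×10⁻⁶ × 59 = 0.0004071.
1/(A₁E₁) + 1/(A₂E₂) = 1/(1900×116×10³) + 1/(1850×30×10³) = 2.256×10⁻⁸ N⁻¹.
So P = 0.0004071 / 2.256×10⁻⁸ = 18.05 kN.
σ_{concrete} = P/A₂ = 18050/1850 = 9.756 MPa, tensile.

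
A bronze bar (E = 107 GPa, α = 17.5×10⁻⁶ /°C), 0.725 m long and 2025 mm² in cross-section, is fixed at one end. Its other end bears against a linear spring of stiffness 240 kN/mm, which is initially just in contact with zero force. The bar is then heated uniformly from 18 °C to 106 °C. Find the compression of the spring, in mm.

Free thermal expansion: δ_free = αΔT L = 17.5×10⁻⁶ × 88 × 725 = 1.117 mm.
With a force P in the spring, the elastic change of the bar is PL/(AE) and that of the spring is P/k; compatibility requires their sum to equal δ_free.
P [ L/(AE) + 1/k ] = δ_free → P [ 725/(2025×107×10³) + 1/(240×10³) ] = 1.117.
P = 1.117 / 7.513×10⁻⁶ = 148600 N.
Spring compression = P/k = 148600/(240×10³) = 0.6192 mm.

δ ≈ 0.619 mm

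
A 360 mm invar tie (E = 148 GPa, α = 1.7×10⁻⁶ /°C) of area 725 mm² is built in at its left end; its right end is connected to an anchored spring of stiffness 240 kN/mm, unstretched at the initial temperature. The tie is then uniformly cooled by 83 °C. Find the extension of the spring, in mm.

δ ≈ 0.0281 mm

If the spring were absent the tie would shorten by αΔT L = 1.7×10⁻⁶ × 83 × 360 = 0.0508 mm.
With a force P in the spring, the elastic change of the tie is PL/(AE) and that of the spring is P/k; compatibility requires their sum to equal δ_free.
So P = δ_free / [L/(AE) + 1/k] = 0.0508 / [ 360/(725×148×10³) + 1/(240×10³) ].
P = 0.0508 / 7.522×10⁻⁶ = 6753 N.
Spring extension = P/k = 6753/(240×10³) = 0.02814 mm.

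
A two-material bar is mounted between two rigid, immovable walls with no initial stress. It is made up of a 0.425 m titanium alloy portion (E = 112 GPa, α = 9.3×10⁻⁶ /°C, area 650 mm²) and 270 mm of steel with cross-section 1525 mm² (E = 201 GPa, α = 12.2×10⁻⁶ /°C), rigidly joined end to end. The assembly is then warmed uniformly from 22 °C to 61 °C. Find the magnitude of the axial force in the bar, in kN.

P ≈ 42.1 kN (compressive)

Free thermal expansion of the whole bar: Σ αᵢΔT Lᵢ = 9.3×10⁻⁶×39×425 + 12.2×10⁻⁶×39×270 = 0.2826 mm.
The rigid supports impose zero overall length change; the single axial force P common to all segments must satisfy P Σ Lᵢ/(AᵢEᵢ) = δ_free.
The series flexibility is Σ Lᵢ/(AᵢEᵢ) = 425/(650×112×10³) + 270/(1525×201×10³) = 6.719×10⁻⁶ mm/N.
So P = 0.2826 / 6.719×10⁻⁶ = 42.06 kN, compressive.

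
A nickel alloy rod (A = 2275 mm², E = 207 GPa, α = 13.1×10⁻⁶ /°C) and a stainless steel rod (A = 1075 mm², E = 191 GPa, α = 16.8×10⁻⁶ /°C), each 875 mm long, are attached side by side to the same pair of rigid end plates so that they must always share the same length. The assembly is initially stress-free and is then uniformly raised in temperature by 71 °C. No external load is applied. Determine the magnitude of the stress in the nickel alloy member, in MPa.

Both members must finish at the same length. With the larger α, the stainless steel tends to over-expand; the plates restrain it, putting the stainless steel in compression and the nickel alloy in tension. With no external load the two internal forces are equal and opposite, magnitude P.
Setting the final lengths equal and cancelling L: (α₁ − α₂)ΔT = P/(A₁E₁) + P/(A₂E₂).
|α₁ − α₂|·ΔT = 3.7×10⁻⁶ × 71 = 0.0002627.
1/(A₁E₁) + 1/(A₂E₂) = 1/(2275×207×10³) + 1/(1075×191×10³) = 6.994×10⁻⁹ N⁻¹.
So P = 0.0002627 / 6.994×10⁻⁹ = 37.56 kN.
σ_{nickel alloy} = P/A₁ = 37560/2275 = 16.51 MPa, tensile.

σ ≈ 16.5 MPa (tensile)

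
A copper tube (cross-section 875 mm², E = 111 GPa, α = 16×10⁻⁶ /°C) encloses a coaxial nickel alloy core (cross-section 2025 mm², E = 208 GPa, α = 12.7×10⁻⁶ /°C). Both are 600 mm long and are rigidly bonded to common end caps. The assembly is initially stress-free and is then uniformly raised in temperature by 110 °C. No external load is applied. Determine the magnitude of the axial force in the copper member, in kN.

The copper has the larger α, so on heating it would change length more than the nickel alloy if both were free. The rigid plates force a common final length, so the copper is put into compression and the nickel alloy into tension, with equal and opposite forces P (no external load).
Equating the net (thermal + elastic) strains gives |α₁ − α₂|·ΔT = P·[1/(A₁E₁) + 1/(A₂E₂)].
|α₁ − α₂|·ΔT = 3.3×10⁻⁶ × 110 = 0.000363.
1/(A₁E₁) + 1/(A₂E₂) = 1/(875×111×10³) + 1/(2025×208×10³) = 1.267×10⁻⁸ N⁻¹.
So P = 0.000363 / 1.267×10⁻⁸ = 28.65 kN.

P ≈ 28.6 kN (compressive in the copper)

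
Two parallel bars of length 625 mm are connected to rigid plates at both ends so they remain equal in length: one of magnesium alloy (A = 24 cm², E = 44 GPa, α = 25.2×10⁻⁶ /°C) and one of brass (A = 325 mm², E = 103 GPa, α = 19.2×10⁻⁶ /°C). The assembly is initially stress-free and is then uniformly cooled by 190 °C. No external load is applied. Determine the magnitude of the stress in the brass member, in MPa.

σ ≈ 89.2 MPa (compressive)

The magnesium alloy has the larger α, so on cooling it would change length more than the brass if both were free. The rigid plates force a common final length, so the magnesium alloy is put into tension and the brass into compression, with equal and opposite forces P (no external load).
Setting the final lengths equal and cancelling L: (α₁ − α₂)ΔT = P/(A₁E₁) + P/(A₂E₂).
|α₁ − α₂|·ΔT = 6×10⁻⁶ × 190 = 0.00114.
1/(A₁E₁) + 1/(A₂E₂) = 1/(2400×44×10³) + 1/(325×103×10³) = 3.934×10⁻⁸ N⁻¹.
So P = 0.00114 / 3.934×10⁻⁸ = 28.98 kN.
σ_{brass} = P/A₂ = 28980/325 = 89.16 MPa, compressive.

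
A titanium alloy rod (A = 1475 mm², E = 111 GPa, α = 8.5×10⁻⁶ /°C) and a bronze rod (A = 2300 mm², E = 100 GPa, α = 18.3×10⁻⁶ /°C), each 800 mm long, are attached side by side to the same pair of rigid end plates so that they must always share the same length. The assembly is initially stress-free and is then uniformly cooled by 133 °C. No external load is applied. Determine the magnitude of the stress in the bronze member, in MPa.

σ ≈ 54.2 MPa (tensile)

The bronze has the larger α, so on cooling it would change length more than the titanium alloy if both were free. The rigid plates force a common final length, so the bronze is put into tension and the titanium alloy into compression, with equal and opposite forces P (no external load).
Compatibility of the two members (thermal + elastic change equal): (α₁ − α₂)ΔT = P·[1/(A₁E₁) + 1/(A₂E₂)].
|α₁ − α₂|·ΔT = 9.8×10⁻⁶ × 133 = 0.001303.
1/(A₁E₁) + 1/(A₂E₂) = 1/(1475×111×10³) + 1/(2300×100×10³) = 1.046×10⁻⁸ N⁻¹.
So P = 0.001303 / 1.046×10⁻⁸ = 124.7 kN.
σ_{bronze} = P/A₂ = 124700/2300 = 54.2 MPa, tensile.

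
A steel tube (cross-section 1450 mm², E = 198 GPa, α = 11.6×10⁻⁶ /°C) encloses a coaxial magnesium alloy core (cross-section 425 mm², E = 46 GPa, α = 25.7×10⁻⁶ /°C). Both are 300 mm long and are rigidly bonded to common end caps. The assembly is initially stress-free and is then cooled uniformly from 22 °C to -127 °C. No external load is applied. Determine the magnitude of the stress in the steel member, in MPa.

The magnesium alloy has the larger α, so on cooling it would change length more than the steel if both were free. The rigid plates force a common final length, so the magnesium alloy is put into tension and the steel into compression, with equal and opposite forces P (no external load).
Equating the net (thermal + elastic) strains gives |α₁ − α₂|·ΔT = P·[1/(A₁E₁) + 1/(A₂E₂)].
|α₁ − α₂|·ΔT = 14.1×10⁻⁶ × 149 = 0.002101.
1/(A₁E₁) + 1/(A₂E₂) = 1/(1450×198×10³) + 1/(425×46×10³) = 5.463×10⁻⁸ N⁻¹.
So P = 0.002101 / 5.463×10⁻⁸ = 38.45 kN.
σ_{steel} = P/A₁ = 38450/1450 = 26.52 MPa, compressive.

σ ≈ 26.5 MPa (compressive)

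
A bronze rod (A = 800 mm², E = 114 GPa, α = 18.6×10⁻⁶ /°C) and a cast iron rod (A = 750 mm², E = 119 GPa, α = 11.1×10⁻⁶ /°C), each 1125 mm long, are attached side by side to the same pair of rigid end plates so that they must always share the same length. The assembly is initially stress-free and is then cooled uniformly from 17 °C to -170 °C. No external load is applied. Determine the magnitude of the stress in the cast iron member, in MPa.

σ ≈ 84.4 MPa (compressive)

Equilibrium of a rigid end plate with no external load gives equal and opposite internal forces ±P in the two members. Since α_{bronze} > α_{cast iron}, cooling drives the bronze into tension and the cast iron into compression.
Setting the final lengths equal and cancelling L: (α₁ − α₂)ΔT = P/(A₁E₁) + P/(A₂E₂).
|α₁ − α₂|·ΔT = 7.5×10⁻⁶ × 187 = 0.001403.
1/(A₁E₁) + 1/(A₂E₂) = 1/(800×114×10³) + 1/(750×119×10³) = 2.217×10⁻⁸ N⁻¹.
So P = 0.001403 / 2.217×10⁻⁸ = 63.26 kN.
σ_{cast iron} = P/A₂ = 63260/750 = 84.35 MPa, compressive.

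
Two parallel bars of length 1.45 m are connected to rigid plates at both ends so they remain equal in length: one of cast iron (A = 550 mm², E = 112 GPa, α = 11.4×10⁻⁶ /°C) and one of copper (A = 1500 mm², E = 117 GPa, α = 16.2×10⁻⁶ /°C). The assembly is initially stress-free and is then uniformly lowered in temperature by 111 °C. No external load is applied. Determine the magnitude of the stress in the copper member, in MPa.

σ ≈ 16.2 MPa (tensile)

Equilibrium of a rigid end plate with no external load gives equal and opposite internal forces ±P in the two members. Since α_{copper} > α_{cast iron}, cooling drives the copper into tension and the cast iron into compression.
Setting the final lengths equal and cancelling L: (α₁ − α₂)ΔT = P/(A₁E₁) + P/(A₂E₂).
|α₁ − α₂|·ΔT = 4.8×10⁻⁶ × 111 = 0.0005328.
1/(A₁E₁) + 1/(A₂E₂) = 1/(550×112×10³) + 1/(1500×117×10³) = 2.193×10⁻⁸ N⁻¹.
P = 0.0005328 / 2.193×10⁻⁸ = 24290 N = 24.29 kN.
σ_{copper} = P/A₂ = 24290/1500 = 16.2 MPa, tensile.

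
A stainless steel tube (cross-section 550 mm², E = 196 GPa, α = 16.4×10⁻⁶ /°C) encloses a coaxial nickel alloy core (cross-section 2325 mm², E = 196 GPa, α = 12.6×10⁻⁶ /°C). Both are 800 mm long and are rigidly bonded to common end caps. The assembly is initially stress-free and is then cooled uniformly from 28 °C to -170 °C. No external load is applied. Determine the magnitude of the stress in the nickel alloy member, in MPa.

Equilibrium of a rigid end plate with no external load gives equal and opposite internal forces ±P in the two members. Since α_{stainless steel} > α_{nickel alloy}, cooling drives the stainless steel into tension and the nickel alloy into compression.
Equating the net (thermal + elastic) strains gives |α₁ − α₂|·ΔT = P·[1/(A₁E₁) + 1/(A₂E₂)].
|α₁ − α₂|·ΔT = 3.8×10⁻⁶ × 198 = 0.0007524.
1/(A₁E₁) + 1/(A₂E₂) = 1/(550×196×10³) + 1/(2325×196×10³) = 1.147×10⁻⁸ N⁻¹.
So P = 0.0007524 / 1.147×10⁻⁸ = 65.59 kN.
σ_{nickel alloy} = P/A₂ = 65590/2325 = 28.21 MPa, compressive.

σ ≈ 28.2 MPa (compressive)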